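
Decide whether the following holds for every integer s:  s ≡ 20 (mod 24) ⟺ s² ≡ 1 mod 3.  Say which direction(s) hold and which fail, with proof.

[⇒] Suppose s ≡ 20 (mod 24). Then s² ≡ 20² = 400 (mod 24), and since 3 ∣ 24, also s² ≡ 1 (mod 3).

[⇐] This fails: take s = 1. Then 1² = 1 ≡ 1 (mod 3), yet 1 ≡ 1 (mod 24), not 20.

The forward direction holds; the converse fails.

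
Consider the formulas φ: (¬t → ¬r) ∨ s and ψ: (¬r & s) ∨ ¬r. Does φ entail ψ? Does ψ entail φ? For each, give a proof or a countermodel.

Only the converse holds.

(→) This fails. Under t = T, s = F, r = T, the left side is true but the right side is false.

(←) Assume the antecedent. If t is true, (¬t → ¬r) ∨ s reduces to true regardless of the other variables. If t is false, the antecedent forces (t = F, s = F, r = F) or (t = F, s = T, r = F), and (¬t → ¬r) ∨ s holds there. Either way (¬t → ¬r) ∨ s holds.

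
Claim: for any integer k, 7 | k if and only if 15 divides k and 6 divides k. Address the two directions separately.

Neither direction holds.

(⟹) This fails: take k = 7. Certainly 7 ∣ 7, but 15 ∤ 7.

(⟸) This fails: take k = 30. Both 15 ∣ 30 and 6 ∣ 30, yet 30 is not a multiple of 7 (since 30 = 4·7 + 2), so 7 ∤ 30.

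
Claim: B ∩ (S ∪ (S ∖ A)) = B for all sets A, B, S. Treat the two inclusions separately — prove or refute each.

Forward inclusion. Let x ∈ B ∩ (S ∪ (S ∖ A)). Then either x ∈ B ∩ S and x ∉ A; or x ∈ A ∩ B ∩ S. In each case x ∈ B, so B ∩ (S ∪ (S ∖ A)) ⊆ B.

Reverse inclusion. This inclusion fails. Take A = ∅, B = {1}, S = ∅; then 1 ∈ B but 1 ∉ B ∩ (S ∪ (S ∖ A)).

Only the forward inclusion holds.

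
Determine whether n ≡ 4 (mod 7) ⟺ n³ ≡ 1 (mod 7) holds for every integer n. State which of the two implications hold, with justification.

Only the forward direction holds.

[⇒] Suppose n ≡ 4 (mod 7). Write n = 7j + 4. Then (7j + 4)³ = 343j³ + 588j² + 336j + 64 = 7(49j³ + 84j² + 48j + 9) + 1, so n³ ≡ 1 (mod 7).

[⇐] This fails: take n = 1. Then 1³ = 1 ≡ 1 (mod 7), yet 1 ≡ 1 (mod 7), not 4.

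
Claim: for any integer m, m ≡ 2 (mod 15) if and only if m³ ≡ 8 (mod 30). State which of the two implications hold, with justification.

(⇒) fails; (⇐) holds.

Forward direction. This fails: take m = 17. Then 17 ≡ 2 (mod 15), but 17³ = 4913 ≡ 23 (mod 30), not 8.

Converse. The residues r modulo 30 with r³ ≡ 8 (mod 30) are exactly {2}, and each is ≡ 2 (mod 15).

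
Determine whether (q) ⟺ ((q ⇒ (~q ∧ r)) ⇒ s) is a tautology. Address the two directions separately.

(⟹) Assume the antecedent. If s is true, (q ⇒ (~q ∧ r)) ⇒ s reduces to true regardless of the other variables. If s is false, the antecedent forces (s = F, q = T, r = F) or (s = F, q = T, r = T), and (q ⇒ (~q ∧ r)) ⇒ s holds there. Either way (q ⇒ (~q ∧ r)) ⇒ s holds.

(⟸) This fails. Under s = T, q = F, r = F, the left side is false but the right side is true.

(⇒) holds; (⇐) fails.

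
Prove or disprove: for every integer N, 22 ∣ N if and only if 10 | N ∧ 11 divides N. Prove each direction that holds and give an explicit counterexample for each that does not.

(⇒) fails; (⇐) holds.

Forward direction. This fails: take N = 22. Certainly 22 ∣ 22, but 10 ∤ 22.

Converse. Suppose 10 ∣ N and 11 ∣ N. Any common multiple of 10 and 11 is a multiple of their lcm; here gcd(10, 11) = 1, so lcm(10, 11) = 10·11 = 110, so 110 ∣ N. Since 22 ∣ 110, it follows that 22 ∣ N.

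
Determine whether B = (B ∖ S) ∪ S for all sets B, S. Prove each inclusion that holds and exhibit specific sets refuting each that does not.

Only the forward inclusion holds.

(⊆) Let x ∈ B. Then either x ∈ B and x ∉ S; or x ∈ B ∩ S. In each case x ∈ (B ∖ S) ∪ S, so B ⊆ (B ∖ S) ∪ S.

(⊇) This inclusion fails. Take B = ∅, S = {1}; then 1 ∈ (B ∖ S) ∪ S but 1 ∉ B.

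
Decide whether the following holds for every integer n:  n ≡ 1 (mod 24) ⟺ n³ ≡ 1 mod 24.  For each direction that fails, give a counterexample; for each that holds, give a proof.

(←) Suppose n³ ≡ 1 (mod 24). The only residue r in {0, …, 23} with r³ ≡ 1 (mod 24) is r = 1, so n ≡ 1 (mod 24).

(→) Suppose n ≡ 1 (mod 24). Write n = 24j + 1. Then (24j + 1)³ = 13824j³ + 1728j² + 72j + 1 = 24(576j³ + 72j² + 3j) + 1, so n³ ≡ 1 (mod 24).

Equivalent; both directions hold.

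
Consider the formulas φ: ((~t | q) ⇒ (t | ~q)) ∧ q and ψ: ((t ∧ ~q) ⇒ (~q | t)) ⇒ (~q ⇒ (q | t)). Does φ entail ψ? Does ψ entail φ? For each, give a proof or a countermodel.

Only the forward direction holds.

(⟸) This fails. Under t = T, q = F, the left side is false but the right side is true.

(⟹) Assume the antecedent. If t is true, the consequent reduces to true regardless of the other variables. If t is false, the antecedent cannot hold. Either way the consequent holds.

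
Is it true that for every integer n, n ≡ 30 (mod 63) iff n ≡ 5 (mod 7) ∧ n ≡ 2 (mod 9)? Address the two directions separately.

Neither implication holds.

[⇒] This fails: n = 30 gives 30 ≡ 30 (mod 63) but 30 ≡ 2 (mod 7), so the conjunction on the right does not hold.

[⇐] This fails: n = 47 satisfies both congruences on the right (47 ≡ 5 mod 7 and 47 ≡ 2 mod 9) yet 47 ≡ 47 (mod 63), not 30.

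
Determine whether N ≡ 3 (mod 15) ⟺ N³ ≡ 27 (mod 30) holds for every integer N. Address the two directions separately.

(⇒) fails; (⇐) holds.

(→) This fails: take N = 18. Then 18 ≡ 3 (mod 15), but 18³ = 5832 ≡ 12 (mod 30), not 27.

(←) Conversely, the residues r modulo 30 with r³ ≡ 27 (mod 30) are exactly {3}, and each is ≡ 3 (mod 15).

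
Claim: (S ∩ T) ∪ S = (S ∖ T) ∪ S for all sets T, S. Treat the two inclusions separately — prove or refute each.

Both inclusions hold.

Reverse inclusion. Let x ∈ (S ∖ T) ∪ S. Then either x ∈ S and x ∉ T; or x ∈ T ∩ S. In each case x ∈ (S ∩ T) ∪ S, so (S ∖ T) ∪ S ⊆ (S ∩ T) ∪ S.

Forward inclusion. Let x ∈ (S ∩ T) ∪ S. Then either x ∈ S and x ∉ T; or x ∈ T ∩ S. In each case x ∈ (S ∖ T) ∪ S, so (S ∩ T) ∪ S ⊆ (S ∖ T) ∪ S.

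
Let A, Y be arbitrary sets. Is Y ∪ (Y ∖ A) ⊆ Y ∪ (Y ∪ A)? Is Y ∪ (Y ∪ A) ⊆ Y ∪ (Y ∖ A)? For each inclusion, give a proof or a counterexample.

The sets are not equal: only the forward inclusion holds.

Forward inclusion. Let x ∈ Y ∪ (Y ∖ A). Then either x ∈ Y and x ∉ A; or x ∈ A ∩ Y. In each case x ∈ Y ∪ (Y ∪ A), so Y ∪ (Y ∖ A) ⊆ Y ∪ (Y ∪ A).

Reverse inclusion. This inclusion fails. Take A = {1}, Y = ∅; then 1 ∈ Y ∪ (Y ∪ A) but 1 ∉ Y ∪ (Y ∖ A).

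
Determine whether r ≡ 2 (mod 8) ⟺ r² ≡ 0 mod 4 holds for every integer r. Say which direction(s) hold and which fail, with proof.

(⇒) holds; (⇐) fails.

(⇒) Suppose r ≡ 2 (mod 8). Then r² ≡ 2² = 4 (mod 8), and since 4 ∣ 8, also r² ≡ 0 (mod 4).

(⇐) This fails: take r = 0. Then 0² = 0 ≡ 0 (mod 4), yet 0 ≡ 0 (mod 8), not 2.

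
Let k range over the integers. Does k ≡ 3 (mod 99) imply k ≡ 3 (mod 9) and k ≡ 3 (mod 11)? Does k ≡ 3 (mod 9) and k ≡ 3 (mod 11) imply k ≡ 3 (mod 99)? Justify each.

Equivalent; both directions hold.

[⇐] If k ≡ 3 (mod 9) and k ≡ 3 (mod 11), then by the Chinese remainder theorem k ≡ 3 (mod 99). This is exactly k ≡ 3 (mod 99).

[⇒] Suppose k ≡ 3 (mod 99); write k = 99j + 3. Since 9 ∣ 99, reducing mod 9 gives k ≡ 3 (mod 9); since 11 ∣ 99, reducing mod 11 gives k ≡ 3 (mod 11).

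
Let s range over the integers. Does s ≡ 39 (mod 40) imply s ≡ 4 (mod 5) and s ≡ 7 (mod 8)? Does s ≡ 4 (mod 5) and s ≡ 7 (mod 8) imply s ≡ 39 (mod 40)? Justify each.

(⇒) Suppose s ≡ 39 (mod 40); write s = 40j + 39. Since 5 ∣ 40, reducing mod 5 gives s ≡ 39 ≡ 4 (mod 5); since 8 ∣ 40, reducing mod 8 gives s ≡ 39 ≡ 7 (mod 8).

(⇐) Conversely, if s ≡ 4 (mod 5) and s ≡ 7 (mod 8), then by the Chinese remainder theorem s ≡ 39 (mod 40). This is exactly s ≡ 39 (mod 40).

Both directions hold.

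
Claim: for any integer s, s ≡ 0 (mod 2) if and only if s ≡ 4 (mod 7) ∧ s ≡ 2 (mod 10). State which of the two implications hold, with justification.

Only the converse holds.

Forward direction. This fails: s = 0 gives 0 ≡ 0 (mod 2) but 0 ≡ 0 (mod 7), so the conjunction on the right does not hold.

Converse. If s ≡ 4 (mod 7) and s ≡ 2 (mod 10), then by the Chinese remainder theorem s ≡ 32 (mod 70). Since 32 ≡ 0 (mod 2) and 2 ∣ 70, we get s ≡ 0 (mod 2).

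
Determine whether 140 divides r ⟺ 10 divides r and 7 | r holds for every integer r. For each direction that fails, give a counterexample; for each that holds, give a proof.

(⇒) holds; (⇐) fails.

(←) This fails: take r = 70. Both 10 ∣ 70 and 7 ∣ 70, yet 70 is not a multiple of 140 (since 70 = 0·140 + 70), so 140 ∤ 70.

(→) If 140 ∣ r, write r = 140q. Since 140 = 14·10, r = 10·(14q), so 10 ∣ r; and since 140 = 20·7, r = 7·(20q), so 7 ∣ r.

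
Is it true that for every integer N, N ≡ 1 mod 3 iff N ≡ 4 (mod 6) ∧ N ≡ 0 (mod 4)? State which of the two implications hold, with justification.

Only the reverse direction holds.

Forward direction. This fails: N = 1 gives 1 ≡ 1 (mod 3) but 1 ≡ 1 (mod 6), so the conjunction on the right does not hold.

Converse. If N ≡ 4 (mod 6) and N ≡ 0 (mod 4), then by the Chinese remainder theorem N ≡ 4 (mod 12). Since 4 ≡ 1 (mod 3) and 3 ∣ 12, we get N ≡ 1 (mod 3).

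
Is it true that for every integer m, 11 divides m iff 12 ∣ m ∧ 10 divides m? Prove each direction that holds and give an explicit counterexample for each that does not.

Neither direction holds.

(⇒) This fails: take m = 11. Certainly 11 ∣ 11, but 12 ∤ 11.

(⇐) This fails: take m = 60. Both 12 ∣ 60 and 10 ∣ 60, yet 60 is not a multiple of 11 (since 60 = 5·11 + 5), so 11 ∤ 60.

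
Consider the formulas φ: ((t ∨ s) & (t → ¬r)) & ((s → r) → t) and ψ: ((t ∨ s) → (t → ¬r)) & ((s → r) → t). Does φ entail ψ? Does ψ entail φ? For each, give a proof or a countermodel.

Converse. Assume the antecedent. If t is true, the antecedent forces (t = T, s = F, r = F) or (t = T, s = T, r = F), and the consequent holds there. If t is false, the antecedent forces (t = F, s = T, r = F), and the consequent holds there. Either way the consequent holds.

Forward direction. Assume the antecedent. If t is true, the antecedent forces (t = T, s = F, r = F) or (t = T, s = T, r = F), and the consequent holds there. If t is false, the antecedent forces (t = F, s = T, r = F), and the consequent holds there. Either way the consequent holds.

Both directions hold; the statement is true.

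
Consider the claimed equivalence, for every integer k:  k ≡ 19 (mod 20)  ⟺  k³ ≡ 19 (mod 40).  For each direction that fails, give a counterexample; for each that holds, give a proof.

[⇐] The residues r modulo 40 with r³ ≡ 19 (mod 40) are exactly {19}, and each is ≡ 19 (mod 20).

[⇒] This fails: take k = 39. Then 39 ≡ 19 (mod 20), but 39³ = 59319 ≡ 39 (mod 40), not 19.

Only the reverse direction holds.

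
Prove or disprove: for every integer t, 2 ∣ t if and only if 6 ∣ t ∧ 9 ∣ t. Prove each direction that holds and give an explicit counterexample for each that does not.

(→) This fails: take t = 2. Certainly 2 ∣ 2, but 6 ∤ 2.

(←) Suppose 6 ∣ t and 9 ∣ t. Any common multiple of 6 and 9 is a multiple of their lcm; here lcm(6, 9) = 6·9/gcd(6, 9) = 54/3 = 18, so 18 ∣ t. Since 2 ∣ 18, it follows that 2 ∣ t.

The forward direction fails; the converse holds.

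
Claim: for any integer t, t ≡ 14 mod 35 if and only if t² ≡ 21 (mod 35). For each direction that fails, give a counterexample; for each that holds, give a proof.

Only the forward direction holds.

(→) Suppose t ≡ 14 mod 35. Write t = 35j + 14. Then (35j + 14)² = 1225j² + 980j + 196 = 35(35j² + 28j + 5) + 21, so t² ≡ 21 (mod 35).

(←) This fails: take t = 21. Then 21² = 441 ≡ 21 (mod 35), yet 21 ≡ 21 (mod 35), not 14.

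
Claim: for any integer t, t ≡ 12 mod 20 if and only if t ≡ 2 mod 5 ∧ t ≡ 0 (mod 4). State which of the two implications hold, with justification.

(→) Suppose t ≡ 12 (mod 20); write t = 20j + 12. Since 5 ∣ 20, reducing mod 5 gives t ≡ 12 ≡ 2 (mod 5); since 4 ∣ 20, reducing mod 4 gives t ≡ 12 ≡ 0 (mod 4).

(←) Conversely, if t ≡ 2 (mod 5) and t ≡ 0 (mod 4), then by the Chinese remainder theorem t ≡ 12 (mod 20). This is exactly t ≡ 12 (mod 20).

The biconditional holds.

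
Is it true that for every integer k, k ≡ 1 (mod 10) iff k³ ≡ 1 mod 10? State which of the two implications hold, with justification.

Both directions hold.

(⟹) Suppose k ≡ 1 (mod 10). Write k = 10j + 1. Then (10j + 1)³ = 1000j³ + 300j² + 30j + 1 = 10(100j³ + 30j² + 3j) + 1, so k³ ≡ 1 (mod 10).

(⟸) For the converse, argue contrapositively. If k ≢ 1 (mod 10), then k is congruent to one of 0, 2, 3, 4, 5, 6, 7, 8, 9 modulo 10, and these give k³ ≡ 0, 8, 7, 4, 5, 6, 3, 2, 9 respectively — never 1.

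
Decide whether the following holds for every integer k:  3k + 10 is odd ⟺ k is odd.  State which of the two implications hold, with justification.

Both implications hold.

[⇒] Suppose 3k + 10 is odd. Since 3 is odd, 3k and k have the same parity, so 3k + 10 ≡ k + 10 (mod 2). As 10 is even, 3k + 10 is odd exactly when k is odd. Thus k is odd.

[⇐] Conversely, suppose k is odd; write k = 2j + 1. Then 3k + 10 = 3·(2j + 1) + 10 = 2·3j + 13, which is odd.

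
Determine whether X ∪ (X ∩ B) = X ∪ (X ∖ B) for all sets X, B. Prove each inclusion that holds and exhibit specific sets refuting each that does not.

The two sets are equal.

(⊇) Let x ∈ X ∪ (X ∖ B). Then either x ∈ X and x ∉ B; or x ∈ X ∩ B. In each case x ∈ X ∪ (X ∩ B), so X ∪ (X ∖ B) ⊆ X ∪ (X ∩ B).

(⊆) Let x ∈ X ∪ (X ∩ B). Then either x ∈ X and x ∉ B; or x ∈ X ∩ B. In each case x ∈ X ∪ (X ∖ B), so X ∪ (X ∩ B) ⊆ X ∪ (X ∖ B).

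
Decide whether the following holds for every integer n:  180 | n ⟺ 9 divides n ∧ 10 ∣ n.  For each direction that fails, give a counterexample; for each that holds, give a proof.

The forward direction holds; the converse fails.

[⇒] If 180 ∣ n, write n = 180q. Since 180 = 20·9, n = 9·(20q), so 9 ∣ n; and since 180 = 18·10, n = 10·(18q), so 10 ∣ n.

[⇐] This fails: take n = 90. Both 9 ∣ 90 and 10 ∣ 90, yet 90 is not a multiple of 180 (since 90 = 0·180 + 90), so 180 ∤ 90.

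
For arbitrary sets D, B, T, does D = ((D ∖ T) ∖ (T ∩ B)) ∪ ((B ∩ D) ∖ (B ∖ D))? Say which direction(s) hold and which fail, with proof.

Only the reverse inclusion holds.

(⟹) This inclusion fails. Take D = {1}, B = ∅, T = {1}; then 1 ∈ D but 1 ∉ ((D ∖ T) ∖ (T ∩ B)) ∪ ((B ∩ D) ∖ (B ∖ D)).

(⟸) Let x ∈ ((D ∖ T) ∖ (T ∩ B)) ∪ ((B ∩ D) ∖ (B ∖ D)). Then either x ∈ D and x ∉ B, T; or x ∈ D ∩ B and x ∉ T; or x ∈ D ∩ B ∩ T. In each case x ∈ D, so ((D ∖ T) ∖ (T ∩ B)) ∪ ((B ∩ D) ∖ (B ∖ D)) ⊆ D.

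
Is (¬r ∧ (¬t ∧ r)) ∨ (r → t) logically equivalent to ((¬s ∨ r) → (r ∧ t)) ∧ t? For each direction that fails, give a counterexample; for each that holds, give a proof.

Only the converse holds.

(→) This fails. Under r = F, t = F, s = F, the left side is true but the right side is false.

(←) Assume the antecedent. If r is true, the antecedent forces (r = T, t = T, s = F) or (r = T, t = T, s = T), and (¬r ∧ (¬t ∧ r)) ∨ (r → t) holds there. If r is false, (¬r ∧ (¬t ∧ r)) ∨ (r → t) reduces to true regardless of the other variables. Either way (¬r ∧ (¬t ∧ r)) ∨ (r → t) holds.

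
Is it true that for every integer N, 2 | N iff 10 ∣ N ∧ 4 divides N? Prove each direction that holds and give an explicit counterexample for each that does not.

(⟹) This fails: take N = 2. Certainly 2 ∣ 2, but 10 ∤ 2.

(⟸) Suppose 10 ∣ N and 4 ∣ N. Any common multiple of 10 and 4 is a multiple of their lcm; here lcm(10, 4) = 10·4/gcd(10, 4) = 40/2 = 20, so 20 ∣ N. Since 2 ∣ 20, it follows that 2 ∣ N.

Only the converse holds.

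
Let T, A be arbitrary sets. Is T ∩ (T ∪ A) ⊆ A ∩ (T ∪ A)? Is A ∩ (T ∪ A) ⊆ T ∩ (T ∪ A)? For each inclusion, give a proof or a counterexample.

Both inclusions fail.

(⊆) This inclusion fails. Take T = {1}, A = ∅; then 1 ∈ T ∩ (T ∪ A) but 1 ∉ A ∩ (T ∪ A).

(⊇) This inclusion fails. Take T = ∅, A = {1}; then 1 ∈ A ∩ (T ∪ A) but 1 ∉ T ∩ (T ∪ A).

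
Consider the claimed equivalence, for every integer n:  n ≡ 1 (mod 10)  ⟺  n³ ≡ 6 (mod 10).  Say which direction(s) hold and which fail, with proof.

(⇒) fails and (⇐) fails.

(⟹) This fails: take n = 1. Then 1 ≡ 1 (mod 10), but 1³ = 1 ≡ 1 (mod 10), not 6.

(⟸) This fails: take n = 6. Then 6³ = 216 ≡ 6 (mod 10), yet 6 ≡ 6 (mod 10), not 1.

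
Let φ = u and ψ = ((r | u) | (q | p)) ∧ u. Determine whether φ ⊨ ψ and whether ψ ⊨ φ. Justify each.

(⟹) Assume the antecedent. If u is true, ((r | u) | (q | p)) ∧ u reduces to true regardless of the other variables. If u is false, the antecedent cannot hold. Either way ((r | u) | (q | p)) ∧ u holds.

(⟸) Assume the antecedent. If u is true, u reduces to true regardless of the other variables. If u is false, the antecedent cannot hold. Either way u holds.

Both directions hold; the statement is true.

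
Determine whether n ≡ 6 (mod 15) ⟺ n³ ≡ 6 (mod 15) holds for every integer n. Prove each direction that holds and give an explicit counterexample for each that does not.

(⇐) Suppose n³ ≡ 6 (mod 15). The only residue r in {0, …, 14} with r³ ≡ 6 (mod 15) is r = 6, so n ≡ 6 (mod 15).

(⇒) Suppose n ≡ 6 (mod 15). Write n = 15j + 6. Then (15j + 6)³ = 3375j³ + 4050j² + 1620j + 216 = 15(225j³ + 270j² + 108j + 14) + 6, so n³ ≡ 6 (mod 15).

Both directions hold.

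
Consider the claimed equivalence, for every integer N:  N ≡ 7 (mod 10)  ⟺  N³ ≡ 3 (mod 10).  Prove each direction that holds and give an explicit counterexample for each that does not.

Forward direction. Suppose N ≡ 7 (mod 10). Write N = 10j + 7. Then (10j + 7)³ = 1000j³ + 2100j² + 1470j + 343 = 10(100j³ + 210j² + 147j + 34) + 3, so N³ ≡ 3 (mod 10).

Converse. Suppose N³ ≡ 3 (mod 10). The only residue r in {0, …, 9} with r³ ≡ 3 (mod 10) is r = 7, so N ≡ 7 (mod 10).

Equivalent; both directions hold.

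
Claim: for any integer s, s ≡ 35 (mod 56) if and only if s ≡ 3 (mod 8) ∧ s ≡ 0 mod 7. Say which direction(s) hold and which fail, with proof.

(⇒) Suppose s ≡ 35 (mod 56); write s = 56j + 35. Since 8 ∣ 56, reducing mod 8 gives s ≡ 35 ≡ 3 (mod 8); since 7 ∣ 56, reducing mod 7 gives s ≡ 35 ≡ 0 (mod 7).

(⇐) Conversely, if s ≡ 3 (mod 8) and s ≡ 0 (mod 7), then by the Chinese remainder theorem s ≡ 35 (mod 56). This is exactly s ≡ 35 (mod 56).

Both implications hold.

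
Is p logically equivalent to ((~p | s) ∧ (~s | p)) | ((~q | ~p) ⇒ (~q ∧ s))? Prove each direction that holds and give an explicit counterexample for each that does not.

Both directions fail.

[⇒] This fails. Under p = T, s = F, q = F, the left side is true but the right side is false.

[⇐] This fails. Under p = F, s = F, q = F, the left side is false but the right side is true.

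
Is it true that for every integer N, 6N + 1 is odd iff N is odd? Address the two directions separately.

Only the converse holds.

(⟹) This fails: take N = 4. Then 6N + 1 = 25, which is odd, yet N = 4 is even, not odd.

(⟸) Suppose N is odd. Since 6 is even, 6N is even for every N, so 6N + 1 has the same parity as 1, which is odd. Hence 6N + 1 is odd.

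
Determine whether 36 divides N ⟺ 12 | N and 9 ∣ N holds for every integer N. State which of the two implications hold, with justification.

(⇐) Suppose 12 ∣ N and 9 ∣ N. Any common multiple of 12 and 9 is a multiple of their lcm; here lcm(12, 9) = 12·9/gcd(12, 9) = 108/3 = 36, so 36 ∣ N.

(⇒) If 36 ∣ N, write N = 36q. Since 36 = 3·12, N = 12·(3q), so 12 ∣ N; and since 36 = 4·9, N = 9·(4q), so 9 ∣ N.

Both directions hold; the statement is true.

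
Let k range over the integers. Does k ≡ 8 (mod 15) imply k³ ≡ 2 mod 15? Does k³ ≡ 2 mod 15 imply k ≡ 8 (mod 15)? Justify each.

(⟹) Suppose k ≡ 8 (mod 15). Write k = 15j + 8. Then (15j + 8)³ = 3375j³ + 5400j² + 2880j + 512 = 15(225j³ + 360j² + 192j + 34) + 2, so k³ ≡ 2 (mod 15).

(⟸) Conversely, suppose k³ ≡ 2 (mod 15). The only residue r in {0, …, 14} with r³ ≡ 2 (mod 15) is r = 8, so k ≡ 8 (mod 15).

Both directions hold.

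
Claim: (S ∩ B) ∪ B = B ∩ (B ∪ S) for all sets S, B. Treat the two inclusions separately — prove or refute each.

Both inclusions hold; the sets are equal.

Forward inclusion. Let x ∈ (S ∩ B) ∪ B. Then either x ∈ B and x ∉ S; or x ∈ S ∩ B. In each case x ∈ B ∩ (B ∪ S), so (S ∩ B) ∪ B ⊆ B ∩ (B ∪ S).

Reverse inclusion. Let x ∈ B ∩ (B ∪ S). Then either x ∈ B and x ∉ S; or x ∈ S ∩ B. In each case x ∈ (S ∩ B) ∪ B, so B ∩ (B ∪ S) ⊆ (S ∩ B) ∪ B.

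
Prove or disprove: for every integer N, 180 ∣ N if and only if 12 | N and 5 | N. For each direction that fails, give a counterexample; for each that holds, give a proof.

(⇒) If 180 ∣ N, write N = 180q. Since 180 = 15·12, N = 12·(15q), so 12 ∣ N; and since 180 = 36·5, N = 5·(36q), so 5 ∣ N.

(⇐) This fails: take N = 60. Both 12 ∣ 60 and 5 ∣ 60, yet 60 is not a multiple of 180 (since 60 = 0·180 + 60), so 180 ∤ 60.

The forward direction holds; the converse fails.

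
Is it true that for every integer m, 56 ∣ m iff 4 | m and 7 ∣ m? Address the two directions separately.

Forward direction. If 56 ∣ m, write m = 56q. Since 56 = 14·4, m = 4·(14q), so 4 ∣ m; and since 56 = 8·7, m = 7·(8q), so 7 ∣ m.

Converse. This fails: take m = 28. Both 4 ∣ 28 and 7 ∣ 28, yet 28 is not a multiple of 56 (since 28 = 0·56 + 28), so 56 ∤ 28.

(⇒) holds; (⇐) fails.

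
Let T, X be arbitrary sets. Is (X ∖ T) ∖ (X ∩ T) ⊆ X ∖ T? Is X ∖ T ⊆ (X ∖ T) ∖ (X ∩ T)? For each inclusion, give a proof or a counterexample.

Both inclusions hold.

(⊇) Let x ∈ X ∖ T. Then x ∈ X and x ∉ T, from which x ∈ (X ∖ T) ∖ (X ∩ T).

(⊆) Let x ∈ (X ∖ T) ∖ (X ∩ T). Then x ∈ X and x ∉ T, from which x ∈ X ∖ T.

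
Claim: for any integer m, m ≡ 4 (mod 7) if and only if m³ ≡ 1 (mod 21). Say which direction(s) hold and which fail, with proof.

(⇒) fails and (⇐) fails.

(⟹) This fails: take m = 11. Then 11 ≡ 4 (mod 7), but 11³ = 1331 ≡ 8 (mod 21), not 1.

(⟸) This fails: take m = 1. Then 1³ = 1 ≡ 1 (mod 21), yet 1 ≡ 1 (mod 7), not 4.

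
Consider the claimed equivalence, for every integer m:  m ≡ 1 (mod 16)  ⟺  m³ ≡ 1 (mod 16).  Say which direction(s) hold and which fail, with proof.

Both implications hold.

(⇒) Suppose m ≡ 1 (mod 16). Write m = 16j + 1. Then (16j + 1)³ = 4096j³ + 768j² + 48j + 1 = 16(256j³ + 48j² + 3j) + 1, so m³ ≡ 1 (mod 16).

(⇐) Conversely, suppose m³ ≡ 1 (mod 16). The only residue r in {0, …, 15} with r³ ≡ 1 (mod 16) is r = 1, so m ≡ 1 (mod 16).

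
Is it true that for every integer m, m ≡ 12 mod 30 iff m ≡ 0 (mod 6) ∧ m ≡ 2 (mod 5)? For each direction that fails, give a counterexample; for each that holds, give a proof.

[⇒] Suppose m ≡ 12 (mod 30); write m = 30j + 12. Since 6 ∣ 30, reducing mod 6 gives m ≡ 12 ≡ 0 (mod 6); since 5 ∣ 30, reducing mod 5 gives m ≡ 12 ≡ 2 (mod 5).

[⇐] Conversely, if m ≡ 0 (mod 6) and m ≡ 2 (mod 5), then by the Chinese remainder theorem m ≡ 12 (mod 30). This is exactly m ≡ 12 (mod 30).

The biconditional holds.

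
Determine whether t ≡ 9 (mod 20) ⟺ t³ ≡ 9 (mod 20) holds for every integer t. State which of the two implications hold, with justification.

Equivalent; both directions hold.

Forward direction. Suppose t ≡ 9 (mod 20). Write t = 20j + 9. Then (20j + 9)³ = 8000j³ + 10800j² + 4860j + 729 = 20(400j³ + 540j² + 243j + 36) + 9, so t³ ≡ 9 (mod 20).

Converse. Suppose t³ ≡ 9 (mod 20). The only residue r in {0, …, 19} with r³ ≡ 9 (mod 20) is r = 9, so t ≡ 9 (mod 20).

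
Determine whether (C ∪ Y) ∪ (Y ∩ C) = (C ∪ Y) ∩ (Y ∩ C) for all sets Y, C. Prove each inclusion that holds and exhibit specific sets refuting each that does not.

Only the reverse inclusion holds.

(⟹) This inclusion fails. Take Y = {1}, C = ∅; then 1 ∈ (C ∪ Y) ∪ (Y ∩ C) but 1 ∉ (C ∪ Y) ∩ (Y ∩ C).

(⟸) Let x ∈ (C ∪ Y) ∩ (Y ∩ C). Then x ∈ Y ∩ C, from which x ∈ (C ∪ Y) ∪ (Y ∩ C).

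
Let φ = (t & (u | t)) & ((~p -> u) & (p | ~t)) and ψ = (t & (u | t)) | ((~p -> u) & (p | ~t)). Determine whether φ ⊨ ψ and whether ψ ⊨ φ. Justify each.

Only the forward implication holds.

[⇐] This fails. Under t = T, u = F, p = F, the left side is false but the right side is true.

[⇒] Assume the antecedent. If t is true, the consequent reduces to true regardless of the other variables. If t is false, the antecedent cannot hold. Either way the consequent holds.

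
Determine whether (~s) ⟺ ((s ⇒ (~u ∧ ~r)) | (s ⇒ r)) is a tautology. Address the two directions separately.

Only the forward implication holds.

(⇒) Assume the antecedent. If u is true, the antecedent forces (u = T, s = F, r = F) or (u = T, s = F, r = T), and (s ⇒ (~u ∧ ~r)) | (s ⇒ r) holds there. If u is false, (s ⇒ (~u ∧ ~r)) | (s ⇒ r) reduces to true regardless of the other variables. Either way (s ⇒ (~u ∧ ~r)) | (s ⇒ r) holds.

(⇐) This fails. Under u = F, s = T, r = F, the left side is false but the right side is true.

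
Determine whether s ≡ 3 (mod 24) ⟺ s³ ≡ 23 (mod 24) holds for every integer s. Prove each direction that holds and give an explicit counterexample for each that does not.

Neither implication holds.

(⇒) This fails: take s = 3. Then 3 ≡ 3 (mod 24), but 3³ = 27 ≡ 3 (mod 24), not 23.

(⇐) This fails: take s = 23. Then 23³ = 12167 ≡ 23 (mod 24), yet 23 ≡ 23 (mod 24), not 3.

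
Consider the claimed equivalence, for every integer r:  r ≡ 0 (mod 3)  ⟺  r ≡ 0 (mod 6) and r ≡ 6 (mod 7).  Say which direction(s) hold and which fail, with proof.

(⟹) This fails: r = 0 gives 0 ≡ 0 (mod 3) but 0 ≡ 0 (mod 7), so the conjunction on the right does not hold.

(⟸) Conversely, if r ≡ 0 (mod 6) and r ≡ 6 (mod 7), then by the Chinese remainder theorem r ≡ 6 (mod 42). Since 6 ≡ 0 (mod 3) and 3 ∣ 42, we get r ≡ 0 (mod 3).

(⇒) fails; (⇐) holds.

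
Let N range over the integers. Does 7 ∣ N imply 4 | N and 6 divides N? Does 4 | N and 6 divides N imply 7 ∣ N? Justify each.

(⇒) fails and (⇐) fails.

Forward direction. This fails: take N = 7. Certainly 7 ∣ 7, but 4 ∤ 7.

Converse. This fails: take N = 12. Both 4 ∣ 12 and 6 ∣ 12, yet 12 is not a multiple of 7 (since 12 = 1·7 + 5), so 7 ∤ 12.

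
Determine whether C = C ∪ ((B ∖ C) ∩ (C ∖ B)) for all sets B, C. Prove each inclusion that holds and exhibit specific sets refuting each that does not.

Both inclusions hold.

(⟹) Let x ∈ C. Then either x ∈ C and x ∉ B; or x ∈ B ∩ C. In each case x ∈ C ∪ ((B ∖ C) ∩ (C ∖ B)), so C ⊆ C ∪ ((B ∖ C) ∩ (C ∖ B)).

(⟸) Let x ∈ C ∪ ((B ∖ C) ∩ (C ∖ B)). Then either x ∈ C and x ∉ B; or x ∈ B ∩ C. In each case x ∈ C, so C ∪ ((B ∖ C) ∩ (C ∖ B)) ⊆ C.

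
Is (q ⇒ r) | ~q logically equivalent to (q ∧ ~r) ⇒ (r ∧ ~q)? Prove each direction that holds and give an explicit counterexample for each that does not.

Both implications hold.

(←) Assume the antecedent. If r is true, (q ⇒ r) | ~q reduces to true regardless of the other variables. If r is false, the antecedent forces (r = F, q = F), and (q ⇒ r) | ~q holds there. Either way (q ⇒ r) | ~q holds.

(→) Assume the antecedent. If r is true, (q ∧ ~r) ⇒ (r ∧ ~q) reduces to true regardless of the other variables. If r is false, the antecedent forces (r = F, q = F), and (q ∧ ~r) ⇒ (r ∧ ~q) holds there. Either way (q ∧ ~r) ⇒ (r ∧ ~q) holds.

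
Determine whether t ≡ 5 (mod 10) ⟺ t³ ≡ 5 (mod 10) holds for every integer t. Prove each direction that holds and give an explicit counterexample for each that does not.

The biconditional holds.

Forward direction. Suppose t ≡ 5 (mod 10). Write t = 10j + 5. Then (10j + 5)³ = 1000j³ + 1500j² + 750j + 125 = 10(100j³ + 150j² + 75j + 12) + 5, so t³ ≡ 5 (mod 10).

Converse. Suppose t³ ≡ 5 (mod 10). The only residue r in {0, …, 9} with r³ ≡ 5 (mod 10) is r = 5, so t ≡ 5 (mod 10).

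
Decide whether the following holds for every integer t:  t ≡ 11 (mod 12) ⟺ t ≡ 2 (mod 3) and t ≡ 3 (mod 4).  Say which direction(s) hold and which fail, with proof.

(⇒) Suppose t ≡ 11 (mod 12); write t = 12j + 11. Since 3 ∣ 12, reducing mod 3 gives t ≡ 11 ≡ 2 (mod 3); since 4 ∣ 12, reducing mod 4 gives t ≡ 11 ≡ 3 (mod 4).

(⇐) Conversely, if t ≡ 2 (mod 3) and t ≡ 3 (mod 4), then by the Chinese remainder theorem t ≡ 11 (mod 12). This is exactly t ≡ 11 (mod 12).

Both directions hold.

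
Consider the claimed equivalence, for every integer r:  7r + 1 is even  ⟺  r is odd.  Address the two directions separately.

(⇒) Suppose 7r + 1 is even. Since 7 is odd, 7r and r have the same parity, so 7r + 1 ≡ r + 1 (mod 2). As 1 is odd, 7r + 1 is even exactly when r is odd. Thus r is odd.

(⇐) Conversely, suppose r is odd; write r = 2j + 1. Then 7r + 1 = 7·(2j + 1) + 1 = 2·7j + 8, which is even.

Both implications hold.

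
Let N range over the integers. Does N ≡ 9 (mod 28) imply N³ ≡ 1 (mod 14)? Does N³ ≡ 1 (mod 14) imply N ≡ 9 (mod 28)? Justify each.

(→) Suppose N ≡ 9 (mod 28). Then N³ ≡ 9³ = 729 (mod 28), and since 14 ∣ 28, also N³ ≡ 1 (mod 14).

(←) This fails: take N = 1. Then 1³ = 1 ≡ 1 (mod 14), yet 1 ≡ 1 (mod 28), not 9.

(⇒) holds; (⇐) fails.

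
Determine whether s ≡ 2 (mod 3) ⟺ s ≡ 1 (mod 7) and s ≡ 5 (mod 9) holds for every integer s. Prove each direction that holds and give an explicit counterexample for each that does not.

Only the converse holds.

[⇐] If s ≡ 1 (mod 7) and s ≡ 5 (mod 9), then by the Chinese remainder theorem s ≡ 50 (mod 63). Since 50 ≡ 2 (mod 3) and 3 ∣ 63, we get s ≡ 2 (mod 3).

[⇒] This fails: s = 2 gives 2 ≡ 2 (mod 3) but 2 ≡ 2 (mod 7), so the conjunction on the right does not hold.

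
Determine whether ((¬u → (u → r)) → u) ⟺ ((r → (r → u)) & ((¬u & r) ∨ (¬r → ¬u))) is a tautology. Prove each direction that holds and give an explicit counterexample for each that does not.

(⟹) This fails. Under u = T, r = F, the left side is true but the right side is false.

(⟸) This fails. Under u = F, r = F, the left side is false but the right side is true.

Neither direction holds.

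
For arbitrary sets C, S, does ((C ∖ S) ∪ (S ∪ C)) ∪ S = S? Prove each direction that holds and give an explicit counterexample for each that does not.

(⟹) This inclusion fails. Take C = {1}, S = ∅; then 1 ∈ ((C ∖ S) ∪ (S ∪ C)) ∪ S but 1 ∉ S.

(⟸) Let x ∈ S. Then either x ∈ S and x ∉ C; or x ∈ C ∩ S. In each case x ∈ ((C ∖ S) ∪ (S ∪ C)) ∪ S, so S ⊆ ((C ∖ S) ∪ (S ∪ C)) ∪ S.

The sets are not equal: only the reverse inclusion holds.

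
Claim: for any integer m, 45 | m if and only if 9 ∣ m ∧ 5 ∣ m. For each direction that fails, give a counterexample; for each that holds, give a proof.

[⇒] If 45 ∣ m, write m = 45q. Since 45 = 5·9, m = 9·(5q), so 9 ∣ m; and since 45 = 9·5, m = 5·(9q), so 5 ∣ m.

[⇐] Suppose 9 ∣ m and 5 ∣ m. Any common multiple of 9 and 5 is a multiple of their lcm; here gcd(9, 5) = 1, so lcm(9, 5) = 9·5 = 45, so 45 ∣ m.

Both implications hold.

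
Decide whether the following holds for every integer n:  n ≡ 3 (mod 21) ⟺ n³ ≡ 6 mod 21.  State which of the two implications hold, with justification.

(→) Suppose n ≡ 3 (mod 21). Write n = 21j + 3. Then (21j + 3)³ = 9261j³ + 3969j² + 567j + 27 = 21(441j³ + 189j² + 27j + 1) + 6, so n³ ≡ 6 (mod 21).

(←) This fails: take n = 6. Then 6³ = 216 ≡ 6 (mod 21), yet 6 ≡ 6 (mod 21), not 3.

The forward direction holds; the converse fails.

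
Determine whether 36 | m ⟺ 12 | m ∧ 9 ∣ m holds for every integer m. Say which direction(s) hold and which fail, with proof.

[⇐] Suppose 12 ∣ m and 9 ∣ m. Any common multiple of 12 and 9 is a multiple of their lcm; here lcm(12, 9) = 12·9/gcd(12, 9) = 108/3 = 36, so 36 ∣ m.

[⇒] If 36 ∣ m, write m = 36q. Since 36 = 3·12, m = 12·(3q), so 12 ∣ m; and since 36 = 4·9, m = 9·(4q), so 9 ∣ m.

Both directions hold; the statement is true.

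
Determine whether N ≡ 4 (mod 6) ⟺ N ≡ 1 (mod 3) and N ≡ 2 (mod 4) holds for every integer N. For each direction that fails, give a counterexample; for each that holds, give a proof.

(⇒) fails; (⇐) holds.

(⇒) This fails: N = 4 gives 4 ≡ 4 (mod 6) but 4 ≡ 0 (mod 4), so the conjunction on the right does not hold.

(⇐) Conversely, if N ≡ 1 (mod 3) and N ≡ 2 (mod 4), then by the Chinese remainder theorem N ≡ 10 (mod 12). Since 10 ≡ 4 (mod 6) and 6 ∣ 12, we get N ≡ 4 (mod 6).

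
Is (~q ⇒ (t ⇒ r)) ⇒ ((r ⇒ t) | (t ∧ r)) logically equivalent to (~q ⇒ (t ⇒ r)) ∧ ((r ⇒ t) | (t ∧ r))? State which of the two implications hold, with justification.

(⟹) This fails. Under t = T, r = F, q = F, the left side is true but the right side is false.

(⟸) Assume the antecedent. If t is true, the consequent reduces to true regardless of the other variables. If t is false, the antecedent forces (t = F, r = F, q = F) or (t = F, r = F, q = T), and the consequent holds there. Either way the consequent holds.

Only the reverse direction holds.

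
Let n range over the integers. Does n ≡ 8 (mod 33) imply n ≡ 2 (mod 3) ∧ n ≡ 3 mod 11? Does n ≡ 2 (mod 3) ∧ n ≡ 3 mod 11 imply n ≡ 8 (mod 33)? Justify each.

(⇒) fails and (⇐) fails.

[⇒] This fails: n = 8 gives 8 ≡ 8 (mod 33) but 8 ≡ 8 (mod 11), so the conjunction on the right does not hold.

[⇐] This fails: n = 14 satisfies both congruences on the right (14 ≡ 2 mod 3 and 14 ≡ 3 mod 11) yet 14 ≡ 14 (mod 33), not 8.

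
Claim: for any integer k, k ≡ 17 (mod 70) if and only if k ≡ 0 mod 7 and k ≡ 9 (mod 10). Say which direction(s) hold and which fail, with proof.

Forward direction. This fails: k = 17 gives 17 ≡ 17 (mod 70) but 17 ≡ 3 (mod 7), so the conjunction on the right does not hold.

Converse. This fails: k = 49 satisfies both congruences on the right (49 ≡ 0 mod 7 and 49 ≡ 9 mod 10) yet 49 ≡ 49 (mod 70), not 17.

(⇒) fails and (⇐) fails.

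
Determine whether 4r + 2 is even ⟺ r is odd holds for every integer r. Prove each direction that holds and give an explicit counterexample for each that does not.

Converse. Suppose r is odd. Since 4 is even, 4r is even for every r, so 4r + 2 has the same parity as 2, which is even. Hence 4r + 2 is even.

Forward direction. This fails: take r = 2. Then 4r + 2 = 10, which is even, yet r = 2 is even, not odd.

Not equivalent: only (⇐) holds.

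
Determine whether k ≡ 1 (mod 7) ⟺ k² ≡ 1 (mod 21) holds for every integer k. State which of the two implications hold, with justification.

(⇒) This fails: take k = 15. Then 15 ≡ 1 (mod 7), but 15² = 225 ≡ 15 (mod 21), not 1.

(⇐) This fails: take k = 13. Then 13² = 169 ≡ 1 (mod 21), yet 13 ≡ 6 (mod 7), not 1.

Neither direction holds.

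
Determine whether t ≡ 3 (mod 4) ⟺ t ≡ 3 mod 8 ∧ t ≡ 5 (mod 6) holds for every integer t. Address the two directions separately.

(⇒) This fails: t = 3 gives 3 ≡ 3 (mod 4) but 3 ≡ 3 (mod 6), so the conjunction on the right does not hold.

(⇐) Conversely, if t ≡ 3 (mod 8) and t ≡ 5 (mod 6), then by the Chinese remainder theorem t ≡ 11 (mod 24). Since 11 ≡ 3 (mod 4) and 4 ∣ 24, we get t ≡ 3 (mod 4).

(⇒) fails; (⇐) holds.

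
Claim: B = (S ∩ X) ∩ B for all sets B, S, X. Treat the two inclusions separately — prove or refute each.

The sets are not equal: only the reverse inclusion holds.

(⊆) This inclusion fails. Take B = {1}, S = ∅, X = ∅; then 1 ∈ B but 1 ∉ (S ∩ X) ∩ B.

(⊇) Let x ∈ (S ∩ X) ∩ B. Then x ∈ B ∩ S ∩ X, from which x ∈ B.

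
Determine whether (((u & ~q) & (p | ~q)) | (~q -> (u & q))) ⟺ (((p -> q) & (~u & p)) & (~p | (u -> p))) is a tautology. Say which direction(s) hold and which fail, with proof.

The forward direction fails; the converse holds.

(→) This fails. Under q = T, u = F, p = F, the left side is true but the right side is false.

(←) Assume the antecedent. If q is true, the consequent reduces to true regardless of the other variables. If q is false, the antecedent cannot hold. Either way the consequent holds.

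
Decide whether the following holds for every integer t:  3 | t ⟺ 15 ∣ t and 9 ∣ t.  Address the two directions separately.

Only the reverse direction holds.

[⇒] This fails: take t = 3. Certainly 3 ∣ 3, but 15 ∤ 3.

[⇐] Suppose 15 ∣ t and 9 ∣ t. Any common multiple of 15 and 9 is a multiple of their lcm; here lcm(15, 9) = 15·9/gcd(15, 9) = 135/3 = 45, so 45 ∣ t. Since 3 ∣ 45, it follows that 3 ∣ t.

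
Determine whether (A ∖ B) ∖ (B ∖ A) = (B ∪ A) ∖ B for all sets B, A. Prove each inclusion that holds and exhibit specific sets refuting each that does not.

The two sets are equal.

(⊆) Let x ∈ (A ∖ B) ∖ (B ∖ A). Then x ∈ A and x ∉ B, from which x ∈ (B ∪ A) ∖ B.

(⊇) Let x ∈ (B ∪ A) ∖ B. Then x ∈ A and x ∉ B, from which x ∈ (A ∖ B) ∖ (B ∖ A).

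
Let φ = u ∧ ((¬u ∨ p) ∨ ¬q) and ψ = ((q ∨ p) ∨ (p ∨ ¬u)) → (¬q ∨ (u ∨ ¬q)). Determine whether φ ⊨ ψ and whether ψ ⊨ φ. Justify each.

(⟹) Assume the antecedent. If q is true, the antecedent forces (q = T, p = T, u = T), and the consequent holds there. If q is false, the consequent reduces to true regardless of the other variables. Either way the consequent holds.

(⟸) This fails. Under q = F, p = F, u = F, the left side is false but the right side is true.

Only the forward implication holds.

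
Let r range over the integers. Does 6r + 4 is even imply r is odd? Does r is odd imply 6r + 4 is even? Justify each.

[⇐] Suppose r is odd. Since 6 is even, 6r is even for every r, so 6r + 4 has the same parity as 4, which is even. Hence 6r + 4 is even.

[⇒] This fails: take r = 2. Then 6r + 4 = 16, which is even, yet r = 2 is even, not odd.

The forward direction fails; the converse holds.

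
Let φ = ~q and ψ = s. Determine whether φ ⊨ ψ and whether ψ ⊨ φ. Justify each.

(⇒) fails and (⇐) fails.

(⟹) This fails. Under q = F, s = F, the left side is true but the right side is false.

(⟸) This fails. Under q = T, s = T, the left side is false but the right side is true.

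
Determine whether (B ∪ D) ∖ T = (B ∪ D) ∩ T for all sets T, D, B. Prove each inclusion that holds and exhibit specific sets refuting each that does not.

Forward inclusion. This inclusion fails. Take T = ∅, D = {1}, B = ∅; then 1 ∈ (B ∪ D) ∖ T but 1 ∉ (B ∪ D) ∩ T.

Reverse inclusion. This inclusion fails. Take T = {1}, D = {1}, B = ∅; then 1 ∈ (B ∪ D) ∩ T but 1 ∉ (B ∪ D) ∖ T.

Neither inclusion holds.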